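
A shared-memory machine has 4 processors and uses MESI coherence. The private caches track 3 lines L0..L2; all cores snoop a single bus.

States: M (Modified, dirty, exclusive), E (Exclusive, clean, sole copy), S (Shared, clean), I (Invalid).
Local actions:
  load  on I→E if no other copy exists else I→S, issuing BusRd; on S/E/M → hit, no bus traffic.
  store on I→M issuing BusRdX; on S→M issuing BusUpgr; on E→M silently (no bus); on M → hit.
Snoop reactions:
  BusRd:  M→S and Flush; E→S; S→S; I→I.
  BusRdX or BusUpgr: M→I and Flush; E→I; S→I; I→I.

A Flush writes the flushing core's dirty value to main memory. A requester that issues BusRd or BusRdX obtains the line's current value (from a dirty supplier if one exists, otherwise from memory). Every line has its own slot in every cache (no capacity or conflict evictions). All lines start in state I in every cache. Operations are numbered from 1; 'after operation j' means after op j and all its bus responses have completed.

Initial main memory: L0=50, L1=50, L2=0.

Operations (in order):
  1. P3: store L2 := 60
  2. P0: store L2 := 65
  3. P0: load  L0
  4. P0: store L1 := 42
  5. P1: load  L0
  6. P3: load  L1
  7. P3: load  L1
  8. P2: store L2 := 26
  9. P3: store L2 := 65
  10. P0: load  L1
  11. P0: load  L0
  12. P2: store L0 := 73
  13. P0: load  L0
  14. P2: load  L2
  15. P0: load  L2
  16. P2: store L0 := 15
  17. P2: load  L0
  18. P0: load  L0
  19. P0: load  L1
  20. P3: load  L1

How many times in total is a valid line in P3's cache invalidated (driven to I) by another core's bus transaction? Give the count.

  op1 P3: store L2 := 60 → I/I/I/M on L2; bus BusRdX; mem=0
  op2 P0: store L2 := 65 → M/I/I/I on L2; bus BusRdX Flush; mem=60
  op3 P0: load  L0 → E/I/I/I on L0; bus BusRd; mem=50
  op4 P0: store L1 := 42 → M/I/I/I on L1; bus BusRdX; mem=50
  op5 P1: load  L0 → S/S/I/I on L0; bus BusRd; mem=50
  op6 P3: load  L1 → S/I/I/S on L1; bus BusRd Flush; mem=42
  op7 P3: load  L1 → S/I/I/S on L1; bus (none); mem=42
  op8 P2: store L2 := 26 → I/I/M/I on L2; bus BusRdX Flush; mem=65
  op9 P3: store L2 := 65 → I/I/I/M on L2; bus BusRdX Flush; mem=26
  op10 P0: load  L1 → S/I/I/S on L1; bus (none); mem=42
  op11 P0: load  L0 → S/S/I/I on L0; bus (none); mem=50
  op12 P2: store L0 := 73 → I/I/M/I on L0; bus BusRdX; mem=50
  op13 P0: load  L0 → S/I/S/I on L0; bus BusRd Flush; mem=73
  op14 P2: load  L2 → I/I/S/S on L2; bus BusRd Flush; mem=65
  op15 P0: load  L2 → S/I/S/S on L2; bus BusRd; mem=65
  op16 P2: store L0 := 15 → I/I/M/I on L0; bus BusUpgr; mem=73
  op17 P2: load  L0 → I/I/M/I on L0; bus (none); mem=73
  op18 P0: load  L0 → S/I/S/I on L0; bus BusRd Flush; mem=15
  op19 P0: load  L1 → S/I/I/S on L1; bus (none); mem=42
  op20 P3: load  L1 → S/I/I/S on L1; bus (none); mem=42

invalidations = 1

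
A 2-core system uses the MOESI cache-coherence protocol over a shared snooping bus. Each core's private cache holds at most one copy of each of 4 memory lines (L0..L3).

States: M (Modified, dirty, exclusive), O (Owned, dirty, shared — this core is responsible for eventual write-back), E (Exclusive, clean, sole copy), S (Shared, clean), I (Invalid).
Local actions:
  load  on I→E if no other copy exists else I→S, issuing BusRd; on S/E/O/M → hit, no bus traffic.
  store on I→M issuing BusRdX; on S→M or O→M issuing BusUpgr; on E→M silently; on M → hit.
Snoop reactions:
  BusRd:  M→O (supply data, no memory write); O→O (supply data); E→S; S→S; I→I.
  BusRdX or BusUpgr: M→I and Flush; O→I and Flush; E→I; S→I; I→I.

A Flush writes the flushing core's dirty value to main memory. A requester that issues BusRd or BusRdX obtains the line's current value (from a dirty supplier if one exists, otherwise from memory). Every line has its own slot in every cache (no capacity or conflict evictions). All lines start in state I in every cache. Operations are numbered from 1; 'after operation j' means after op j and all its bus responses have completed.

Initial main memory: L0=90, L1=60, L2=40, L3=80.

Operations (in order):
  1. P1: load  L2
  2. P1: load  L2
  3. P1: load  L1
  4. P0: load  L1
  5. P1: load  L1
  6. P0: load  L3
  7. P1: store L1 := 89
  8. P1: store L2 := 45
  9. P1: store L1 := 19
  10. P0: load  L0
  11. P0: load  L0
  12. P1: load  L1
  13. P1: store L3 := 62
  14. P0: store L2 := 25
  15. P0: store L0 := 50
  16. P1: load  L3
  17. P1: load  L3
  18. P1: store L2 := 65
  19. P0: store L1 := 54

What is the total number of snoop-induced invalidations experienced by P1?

invalidations = 2

[1] P1: load  L2 | P0:I, P1:E(40) | bus: BusRd
[2] P1: load  L2 | P0:I, P1:E(40) | bus: none
[3] P1: load  L1 | P0:I, P1:E(60) | bus: BusRd
[4] P0: load  L1 | P0:S(60), P1:S(60) | bus: BusRd
[5] P1: load  L1 | P0:S(60), P1:S(60) | bus: none
[6] P0: load  L3 | P0:E(80), P1:I | bus: BusRd
[7] P1: store L1 := 89 | P0:I, P1:M(89) | bus: BusUpgr
[8] P1: store L2 := 45 | P0:I, P1:M(45) | bus: none
[9] P1: store L1 := 19 | P0:I, P1:M(19) | bus: none
[10] P0: load  L0 | P0:E(90), P1:I | bus: BusRd
[11] P0: load  L0 | P0:E(90), P1:I | bus: none
[12] P1: load  L1 | P0:I, P1:M(19) | bus: none
[13] P1: store L3 := 62 | P0:I, P1:M(62) | bus: BusRdX
[14] P0: store L2 := 25 | P0:M(25), P1:I | bus: BusRdX,Flush
[15] P0: store L0 := 50 | P0:M(50), P1:I | bus: none
[16] P1: load  L3 | P0:I, P1:M(62) | bus: none
[17] P1: load  L3 | P0:I, P1:M(62) | bus: none
[18] P1: store L2 := 65 | P0:I, P1:M(65) | bus: BusRdX,Flush
[19] P0: store L1 := 54 | P0:M(54), P1:I | bus: BusRdX,Flush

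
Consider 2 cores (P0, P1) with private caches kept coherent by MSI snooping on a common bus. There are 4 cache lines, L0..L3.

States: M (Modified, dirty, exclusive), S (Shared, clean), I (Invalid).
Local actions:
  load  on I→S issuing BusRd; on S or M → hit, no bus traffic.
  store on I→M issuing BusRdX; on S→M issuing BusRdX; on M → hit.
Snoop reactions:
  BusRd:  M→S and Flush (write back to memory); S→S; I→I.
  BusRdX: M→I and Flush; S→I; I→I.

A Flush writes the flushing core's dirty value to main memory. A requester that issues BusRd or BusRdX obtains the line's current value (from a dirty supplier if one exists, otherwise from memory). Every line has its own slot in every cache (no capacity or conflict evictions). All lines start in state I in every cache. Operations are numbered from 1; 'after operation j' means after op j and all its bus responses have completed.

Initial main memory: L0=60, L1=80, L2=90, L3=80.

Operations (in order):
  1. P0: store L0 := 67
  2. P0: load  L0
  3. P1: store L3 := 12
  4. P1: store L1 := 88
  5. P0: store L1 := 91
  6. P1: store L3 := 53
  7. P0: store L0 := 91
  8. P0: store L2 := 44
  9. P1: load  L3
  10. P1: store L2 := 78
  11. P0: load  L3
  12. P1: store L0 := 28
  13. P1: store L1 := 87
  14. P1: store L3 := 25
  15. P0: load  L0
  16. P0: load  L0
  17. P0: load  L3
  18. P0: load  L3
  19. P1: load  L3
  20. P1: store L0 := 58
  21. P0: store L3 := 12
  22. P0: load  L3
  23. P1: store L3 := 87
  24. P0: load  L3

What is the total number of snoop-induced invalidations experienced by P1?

invalidations = 2

  op1 P0: store L0 := 67 → M/I on L0; bus BusRdX; mem=60
  op2 P0: load  L0 → M/I on L0; bus (none); mem=60
  op3 P1: store L3 := 12 → I/M on L3; bus BusRdX; mem=80
  op4 P1: store L1 := 88 → I/M on L1; bus BusRdX; mem=80
  op5 P0: store L1 := 91 → M/I on L1; bus BusRdX Flush; mem=88
  op6 P1: store L3 := 53 → I/M on L3; bus (none); mem=80
  op7 P0: store L0 := 91 → M/I on L0; bus (none); mem=60
  op8 P0: store L2 := 44 → M/I on L2; bus BusRdX; mem=90
  op9 P1: load  L3 → I/M on L3; bus (none); mem=80
  op10 P1: store L2 := 78 → I/M on L2; bus BusRdX Flush; mem=44
  op11 P0: load  L3 → S/S on L3; bus BusRd Flush; mem=53
  op12 P1: store L0 := 28 → I/M on L0; bus BusRdX Flush; mem=91
  op13 P1: store L1 := 87 → I/M on L1; bus BusRdX Flush; mem=91
  op14 P1: store L3 := 25 → I/M on L3; bus BusRdX; mem=53
  op15 P0: load  L0 → S/S on L0; bus BusRd Flush; mem=28
  op16 P0: load  L0 → S/S on L0; bus (none); mem=28
  op17 P0: load  L3 → S/S on L3; bus BusRd Flush; mem=25
  op18 P0: load  L3 → S/S on L3; bus (none); mem=25
  op19 P1: load  L3 → S/S on L3; bus (none); mem=25
  op20 P1: store L0 := 58 → I/M on L0; bus BusRdX; mem=28
  op21 P0: store L3 := 12 → M/I on L3; bus BusRdX; mem=25
  op22 P0: load  L3 → M/I on L3; bus (none); mem=25
  op23 P1: store L3 := 87 → I/M on L3; bus BusRdX Flush; mem=12
  op24 P0: load  L3 → S/S on L3; bus BusRd Flush; mem=87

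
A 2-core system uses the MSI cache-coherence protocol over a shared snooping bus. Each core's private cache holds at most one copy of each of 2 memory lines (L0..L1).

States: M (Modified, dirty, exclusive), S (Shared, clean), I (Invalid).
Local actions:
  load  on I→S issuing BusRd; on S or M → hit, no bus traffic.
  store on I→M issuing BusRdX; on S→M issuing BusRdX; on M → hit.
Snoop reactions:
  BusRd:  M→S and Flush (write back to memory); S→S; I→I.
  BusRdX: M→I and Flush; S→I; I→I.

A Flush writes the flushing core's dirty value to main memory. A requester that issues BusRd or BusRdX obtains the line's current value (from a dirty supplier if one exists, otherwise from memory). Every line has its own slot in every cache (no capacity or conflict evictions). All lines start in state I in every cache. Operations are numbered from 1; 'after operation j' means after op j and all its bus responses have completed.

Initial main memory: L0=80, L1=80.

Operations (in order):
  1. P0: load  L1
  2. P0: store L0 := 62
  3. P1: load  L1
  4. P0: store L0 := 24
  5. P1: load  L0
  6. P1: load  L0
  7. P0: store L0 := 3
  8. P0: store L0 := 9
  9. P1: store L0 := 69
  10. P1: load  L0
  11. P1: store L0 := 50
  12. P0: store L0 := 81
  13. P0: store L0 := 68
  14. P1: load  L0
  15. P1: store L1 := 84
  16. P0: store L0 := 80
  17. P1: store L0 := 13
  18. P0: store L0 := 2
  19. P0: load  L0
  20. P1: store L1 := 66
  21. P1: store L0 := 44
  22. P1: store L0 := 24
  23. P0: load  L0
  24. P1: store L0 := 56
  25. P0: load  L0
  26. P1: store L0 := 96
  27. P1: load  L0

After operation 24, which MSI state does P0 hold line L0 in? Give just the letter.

[1] P0: load  L1 | P0:S(80), P1:I | bus: BusRd
[2] P0: store L0 := 62 | P0:M(62), P1:I | bus: BusRdX
[3] P1: load  L1 | P0:S(80), P1:S(80) | bus: BusRd
[4] P0: store L0 := 24 | P0:M(24), P1:I | bus: none
[5] P1: load  L0 | P0:S(24), P1:S(24) | bus: BusRd,Flush
[6] P1: load  L0 | P0:S(24), P1:S(24) | bus: none
[7] P0: store L0 := 3 | P0:M(3), P1:I | bus: BusRdX
[8] P0: store L0 := 9 | P0:M(9), P1:I | bus: none
[9] P1: store L0 := 69 | P0:I, P1:M(69) | bus: BusRdX,Flush
[10] P1: load  L0 | P0:I, P1:M(69) | bus: none
[11] P1: store L0 := 50 | P0:I, P1:M(50) | bus: none
[12] P0: store L0 := 81 | P0:M(81), P1:I | bus: BusRdX,Flush
[13] P0: store L0 := 68 | P0:M(68), P1:I | bus: none
[14] P1: load  L0 | P0:S(68), P1:S(68) | bus: BusRd,Flush
[15] P1: store L1 := 84 | P0:I, P1:M(84) | bus: BusRdX
[16] P0: store L0 := 80 | P0:M(80), P1:I | bus: BusRdX
[17] P1: store L0 := 13 | P0:I, P1:M(13) | bus: BusRdX,Flush
[18] P0: store L0 := 2 | P0:M(2), P1:I | bus: BusRdX,Flush
[19] P0: load  L0 | P0:M(2), P1:I | bus: none
[20] P1: store L1 := 66 | P0:I, P1:M(66) | bus: none
[21] P1: store L0 := 44 | P0:I, P1:M(44) | bus: BusRdX,Flush
[22] P1: store L0 := 24 | P0:I, P1:M(24) | bus: none
[23] P0: load  L0 | P0:S(24), P1:S(24) | bus: BusRd,Flush
[24] P1: store L0 := 56 | P0:I, P1:M(56) | bus: BusRdX
[25] P0: load  L0 | P0:S(56), P1:S(56) | bus: BusRd,Flush
[26] P1: store L0 := 96 | P0:I, P1:M(96) | bus: BusRdX
[27] P1: load  L0 | P0:I, P1:M(96) | bus: none

state = I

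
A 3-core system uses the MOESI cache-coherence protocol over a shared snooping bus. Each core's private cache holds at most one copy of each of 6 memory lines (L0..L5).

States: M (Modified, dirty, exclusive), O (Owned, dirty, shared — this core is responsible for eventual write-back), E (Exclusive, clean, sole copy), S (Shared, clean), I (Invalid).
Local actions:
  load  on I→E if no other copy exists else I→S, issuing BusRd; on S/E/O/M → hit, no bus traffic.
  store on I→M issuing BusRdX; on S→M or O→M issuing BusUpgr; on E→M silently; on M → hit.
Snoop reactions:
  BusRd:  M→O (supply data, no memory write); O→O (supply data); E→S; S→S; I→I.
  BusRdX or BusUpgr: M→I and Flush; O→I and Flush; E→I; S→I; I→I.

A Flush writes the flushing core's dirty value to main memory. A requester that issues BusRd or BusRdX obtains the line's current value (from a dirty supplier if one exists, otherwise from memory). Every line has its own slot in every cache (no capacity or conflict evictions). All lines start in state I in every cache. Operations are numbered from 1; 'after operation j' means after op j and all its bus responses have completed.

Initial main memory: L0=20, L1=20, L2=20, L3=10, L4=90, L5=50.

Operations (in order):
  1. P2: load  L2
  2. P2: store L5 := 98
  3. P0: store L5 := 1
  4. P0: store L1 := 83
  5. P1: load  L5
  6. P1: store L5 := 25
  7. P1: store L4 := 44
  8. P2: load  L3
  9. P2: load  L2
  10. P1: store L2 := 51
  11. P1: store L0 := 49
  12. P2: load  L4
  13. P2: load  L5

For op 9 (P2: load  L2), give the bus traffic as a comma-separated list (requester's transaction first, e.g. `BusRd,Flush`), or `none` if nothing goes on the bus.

bus = none

[1] P2: load  L2 | P0:I, P1:I, P2:E(20) | bus: BusRd
[2] P2: store L5 := 98 | P0:I, P1:I, P2:M(98) | bus: BusRdX
[3] P0: store L5 := 1 | P0:M(1), P1:I, P2:I | bus: BusRdX,Flush
[4] P0: store L1 := 83 | P0:M(83), P1:I, P2:I | bus: BusRdX
[5] P1: load  L5 | P0:O(1), P1:S(1), P2:I | bus: BusRd
[6] P1: store L5 := 25 | P0:I, P1:M(25), P2:I | bus: BusUpgr,Flush
[7] P1: store L4 := 44 | P0:I, P1:M(44), P2:I | bus: BusRdX
[8] P2: load  L3 | P0:I, P1:I, P2:E(10) | bus: BusRd
[9] P2: load  L2 | P0:I, P1:I, P2:E(20) | bus: none
[10] P1: store L2 := 51 | P0:I, P1:M(51), P2:I | bus: BusRdX
[11] P1: store L0 := 49 | P0:I, P1:M(49), P2:I | bus: BusRdX
[12] P2: load  L4 | P0:I, P1:O(44), P2:S(44) | bus: BusRd
[13] P2: load  L5 | P0:I, P1:O(25), P2:S(25) | bus: BusRd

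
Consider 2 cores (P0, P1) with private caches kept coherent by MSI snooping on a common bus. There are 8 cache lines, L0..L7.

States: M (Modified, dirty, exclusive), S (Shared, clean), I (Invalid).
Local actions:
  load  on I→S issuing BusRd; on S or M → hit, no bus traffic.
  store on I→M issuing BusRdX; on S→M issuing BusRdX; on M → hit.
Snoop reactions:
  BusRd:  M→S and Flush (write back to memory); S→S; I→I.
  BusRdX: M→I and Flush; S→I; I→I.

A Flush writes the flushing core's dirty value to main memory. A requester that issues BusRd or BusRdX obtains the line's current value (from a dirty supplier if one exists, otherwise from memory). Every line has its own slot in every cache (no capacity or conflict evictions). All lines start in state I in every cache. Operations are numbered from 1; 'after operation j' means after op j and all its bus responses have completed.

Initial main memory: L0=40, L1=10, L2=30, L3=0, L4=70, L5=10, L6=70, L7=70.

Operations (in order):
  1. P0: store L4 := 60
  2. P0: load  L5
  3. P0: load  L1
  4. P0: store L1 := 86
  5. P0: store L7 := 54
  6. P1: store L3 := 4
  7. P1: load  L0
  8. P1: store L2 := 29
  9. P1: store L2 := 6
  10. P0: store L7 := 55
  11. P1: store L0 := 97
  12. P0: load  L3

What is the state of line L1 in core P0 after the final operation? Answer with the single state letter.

state = M

[1] P0: store L4 := 60 | P0:M(60), P1:I | bus: BusRdX
[2] P0: load  L5 | P0:S(10), P1:I | bus: BusRd
[3] P0: load  L1 | P0:S(10), P1:I | bus: BusRd
[4] P0: store L1 := 86 | P0:M(86), P1:I | bus: BusRdX
[5] P0: store L7 := 54 | P0:M(54), P1:I | bus: BusRdX
[6] P1: store L3 := 4 | P0:I, P1:M(4) | bus: BusRdX
[7] P1: load  L0 | P0:I, P1:S(40) | bus: BusRd
[8] P1: store L2 := 29 | P0:I, P1:M(29) | bus: BusRdX
[9] P1: store L2 := 6 | P0:I, P1:M(6) | bus: none
[10] P0: store L7 := 55 | P0:M(55), P1:I | bus: none
[11] P1: store L0 := 97 | P0:I, P1:M(97) | bus: BusRdX
[12] P0: load  L3 | P0:S(4), P1:S(4) | bus: BusRd,Flush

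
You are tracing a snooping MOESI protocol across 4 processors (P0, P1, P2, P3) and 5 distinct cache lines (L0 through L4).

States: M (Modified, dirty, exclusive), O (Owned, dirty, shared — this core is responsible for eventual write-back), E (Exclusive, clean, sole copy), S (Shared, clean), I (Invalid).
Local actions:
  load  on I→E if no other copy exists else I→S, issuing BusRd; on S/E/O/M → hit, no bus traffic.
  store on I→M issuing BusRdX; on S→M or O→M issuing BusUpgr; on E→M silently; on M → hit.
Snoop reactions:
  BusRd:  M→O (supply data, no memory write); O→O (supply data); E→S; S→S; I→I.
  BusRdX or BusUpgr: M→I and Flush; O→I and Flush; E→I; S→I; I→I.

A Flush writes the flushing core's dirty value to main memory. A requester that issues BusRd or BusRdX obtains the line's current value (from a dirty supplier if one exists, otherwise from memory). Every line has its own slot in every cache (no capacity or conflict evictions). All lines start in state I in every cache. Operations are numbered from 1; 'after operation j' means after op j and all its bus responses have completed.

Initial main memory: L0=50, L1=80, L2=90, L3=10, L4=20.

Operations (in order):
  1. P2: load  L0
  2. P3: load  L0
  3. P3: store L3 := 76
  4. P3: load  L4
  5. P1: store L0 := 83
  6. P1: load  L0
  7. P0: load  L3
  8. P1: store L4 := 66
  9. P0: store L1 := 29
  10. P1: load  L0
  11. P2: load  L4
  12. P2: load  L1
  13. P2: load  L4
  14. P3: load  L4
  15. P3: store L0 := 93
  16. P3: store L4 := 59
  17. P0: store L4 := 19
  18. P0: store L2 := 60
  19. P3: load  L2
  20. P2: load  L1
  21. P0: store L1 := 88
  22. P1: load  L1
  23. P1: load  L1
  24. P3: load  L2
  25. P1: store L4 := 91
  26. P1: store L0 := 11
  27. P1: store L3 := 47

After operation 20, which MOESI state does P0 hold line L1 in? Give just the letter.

  op1 P2: load  L0 → I/I/E/I on L0; bus BusRd; mem=50
  op2 P3: load  L0 → I/I/S/S on L0; bus BusRd; mem=50
  op3 P3: store L3 := 76 → I/I/I/M on L3; bus BusRdX; mem=10
  op4 P3: load  L4 → I/I/I/E on L4; bus BusRd; mem=20
  op5 P1: store L0 := 83 → I/M/I/I on L0; bus BusRdX; mem=50
  op6 P1: load  L0 → I/M/I/I on L0; bus (none); mem=50
  op7 P0: load  L3 → S/I/I/O on L3; bus BusRd; mem=10
  op8 P1: store L4 := 66 → I/M/I/I on L4; bus BusRdX; mem=20
  op9 P0: store L1 := 29 → M/I/I/I on L1; bus BusRdX; mem=80
  op10 P1: load  L0 → I/M/I/I on L0; bus (none); mem=50
  op11 P2: load  L4 → I/O/S/I on L4; bus BusRd; mem=20
  op12 P2: load  L1 → O/I/S/I on L1; bus BusRd; mem=80
  op13 P2: load  L4 → I/O/S/I on L4; bus (none); mem=20
  op14 P3: load  L4 → I/O/S/S on L4; bus BusRd; mem=20
  op15 P3: store L0 := 93 → I/I/I/M on L0; bus BusRdX Flush; mem=83
  op16 P3: store L4 := 59 → I/I/I/M on L4; bus BusUpgr Flush; mem=66
  op17 P0: store L4 := 19 → M/I/I/I on L4; bus BusRdX Flush; mem=59
  op18 P0: store L2 := 60 → M/I/I/I on L2; bus BusRdX; mem=90
  op19 P3: load  L2 → O/I/I/S on L2; bus BusRd; mem=90
  op20 P2: load  L1 → O/I/S/I on L1; bus (none); mem=80
  op21 P0: store L1 := 88 → M/I/I/I on L1; bus BusUpgr; mem=80
  op22 P1: load  L1 → O/S/I/I on L1; bus BusRd; mem=80
  op23 P1: load  L1 → O/S/I/I on L1; bus (none); mem=80
  op24 P3: load  L2 → O/I/I/S on L2; bus (none); mem=90
  op25 P1: store L4 := 91 → I/M/I/I on L4; bus BusRdX Flush; mem=19
  op26 P1: store L0 := 11 → I/M/I/I on L0; bus BusRdX Flush; mem=93
  op27 P1: store L3 := 47 → I/M/I/I on L3; bus BusRdX Flush; mem=76

state = O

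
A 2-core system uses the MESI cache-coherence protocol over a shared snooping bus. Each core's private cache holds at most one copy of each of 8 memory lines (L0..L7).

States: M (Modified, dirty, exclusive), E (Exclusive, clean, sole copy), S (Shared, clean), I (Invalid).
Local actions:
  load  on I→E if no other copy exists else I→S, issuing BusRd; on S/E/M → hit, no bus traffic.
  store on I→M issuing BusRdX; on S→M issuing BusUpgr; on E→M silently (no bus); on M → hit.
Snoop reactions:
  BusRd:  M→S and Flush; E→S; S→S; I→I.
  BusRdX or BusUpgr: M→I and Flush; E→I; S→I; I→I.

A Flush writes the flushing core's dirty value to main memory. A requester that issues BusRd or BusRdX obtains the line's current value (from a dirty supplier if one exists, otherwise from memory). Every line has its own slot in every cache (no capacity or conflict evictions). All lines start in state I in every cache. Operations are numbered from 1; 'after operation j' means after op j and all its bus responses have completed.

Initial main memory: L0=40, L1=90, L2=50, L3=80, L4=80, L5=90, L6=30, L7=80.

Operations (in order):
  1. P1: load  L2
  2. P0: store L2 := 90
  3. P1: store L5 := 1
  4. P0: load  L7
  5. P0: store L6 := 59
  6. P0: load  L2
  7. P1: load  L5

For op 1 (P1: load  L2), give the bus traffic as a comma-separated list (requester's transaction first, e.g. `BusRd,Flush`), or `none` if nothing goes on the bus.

bus = BusRd

  op1 P1: load  L2 → I/E on L2; bus BusRd; mem=50
  op2 P0: store L2 := 90 → M/I on L2; bus BusRdX; mem=50
  op3 P1: store L5 := 1 → I/M on L5; bus BusRdX; mem=90
  op4 P0: load  L7 → E/I on L7; bus BusRd; mem=80
  op5 P0: store L6 := 59 → M/I on L6; bus BusRdX; mem=30
  op6 P0: load  L2 → M/I on L2; bus (none); mem=50
  op7 P1: load  L5 → I/M on L5; bus (none); mem=90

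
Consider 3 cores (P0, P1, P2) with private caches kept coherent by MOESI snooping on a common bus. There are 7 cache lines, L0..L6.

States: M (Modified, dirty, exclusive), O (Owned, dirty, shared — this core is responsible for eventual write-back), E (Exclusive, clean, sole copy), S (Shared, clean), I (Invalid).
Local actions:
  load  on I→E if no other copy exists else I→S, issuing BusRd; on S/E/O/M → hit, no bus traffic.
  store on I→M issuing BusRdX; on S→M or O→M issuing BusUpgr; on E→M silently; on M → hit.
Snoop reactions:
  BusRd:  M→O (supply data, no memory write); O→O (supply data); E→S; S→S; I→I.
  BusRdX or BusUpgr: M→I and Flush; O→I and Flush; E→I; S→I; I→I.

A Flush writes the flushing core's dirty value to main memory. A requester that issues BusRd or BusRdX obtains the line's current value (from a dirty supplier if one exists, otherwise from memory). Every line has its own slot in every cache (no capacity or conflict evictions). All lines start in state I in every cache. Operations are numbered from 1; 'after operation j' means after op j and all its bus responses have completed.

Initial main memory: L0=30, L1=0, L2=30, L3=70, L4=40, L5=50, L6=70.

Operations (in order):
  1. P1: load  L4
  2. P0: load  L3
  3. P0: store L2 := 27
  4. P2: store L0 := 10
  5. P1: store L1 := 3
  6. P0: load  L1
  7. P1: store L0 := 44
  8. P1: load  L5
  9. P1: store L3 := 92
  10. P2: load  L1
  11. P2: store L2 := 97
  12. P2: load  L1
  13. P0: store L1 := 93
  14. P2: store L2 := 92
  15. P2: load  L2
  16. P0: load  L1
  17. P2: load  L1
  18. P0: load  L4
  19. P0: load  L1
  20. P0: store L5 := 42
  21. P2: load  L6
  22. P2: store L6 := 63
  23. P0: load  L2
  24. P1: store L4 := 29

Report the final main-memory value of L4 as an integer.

1. P1: load  L4  bus=[BusRd]  L4: P0=I P1=E P2=I  mem[L4]=40
2. P0: load  L3  bus=[BusRd]  L3: P0=E P1=I P2=I  mem[L3]=70
3. P0: store L2 := 27  bus=[BusRdX]  L2: P0=M P1=I P2=I  mem[L2]=30
4. P2: store L0 := 10  bus=[BusRdX]  L0: P0=I P1=I P2=M  mem[L0]=30
5. P1: store L1 := 3  bus=[BusRdX]  L1: P0=I P1=M P2=I  mem[L1]=0
6. P0: load  L1  bus=[BusRd]  L1: P0=S P1=O P2=I  mem[L1]=0
7. P1: store L0 := 44  bus=[BusRdX,Flush]  L0: P0=I P1=M P2=I  mem[L0]=10
8. P1: load  L5  bus=[BusRd]  L5: P0=I P1=E P2=I  mem[L5]=50
9. P1: store L3 := 92  bus=[BusRdX]  L3: P0=I P1=M P2=I  mem[L3]=70
10. P2: load  L1  bus=[BusRd]  L1: P0=S P1=O P2=S  mem[L1]=0
11. P2: store L2 := 97  bus=[BusRdX,Flush]  L2: P0=I P1=I P2=M  mem[L2]=27
12. P2: load  L1  bus=[-]  L1: P0=S P1=O P2=S  mem[L1]=0
13. P0: store L1 := 93  bus=[BusUpgr,Flush]  L1: P0=M P1=I P2=I  mem[L1]=3
14. P2: store L2 := 92  bus=[-]  L2: P0=I P1=I P2=M  mem[L2]=27
15. P2: load  L2  bus=[-]  L2: P0=I P1=I P2=M  mem[L2]=27
16. P0: load  L1  bus=[-]  L1: P0=M P1=I P2=I  mem[L1]=3
17. P2: load  L1  bus=[BusRd]  L1: P0=O P1=I P2=S  mem[L1]=3
18. P0: load  L4  bus=[BusRd]  L4: P0=S P1=S P2=I  mem[L4]=40
19. P0: load  L1  bus=[-]  L1: P0=O P1=I P2=S  mem[L1]=3
20. P0: store L5 := 42  bus=[BusRdX]  L5: P0=M P1=I P2=I  mem[L5]=50
21. P2: load  L6  bus=[BusRd]  L6: P0=I P1=I P2=E  mem[L6]=70
22. P2: store L6 := 63  bus=[-]  L6: P0=I P1=I P2=M  mem[L6]=70
23. P0: load  L2  bus=[BusRd]  L2: P0=S P1=I P2=O  mem[L2]=27
24. P1: store L4 := 29  bus=[BusUpgr]  L4: P0=I P1=M P2=I  mem[L4]=40

memory[L4] = 40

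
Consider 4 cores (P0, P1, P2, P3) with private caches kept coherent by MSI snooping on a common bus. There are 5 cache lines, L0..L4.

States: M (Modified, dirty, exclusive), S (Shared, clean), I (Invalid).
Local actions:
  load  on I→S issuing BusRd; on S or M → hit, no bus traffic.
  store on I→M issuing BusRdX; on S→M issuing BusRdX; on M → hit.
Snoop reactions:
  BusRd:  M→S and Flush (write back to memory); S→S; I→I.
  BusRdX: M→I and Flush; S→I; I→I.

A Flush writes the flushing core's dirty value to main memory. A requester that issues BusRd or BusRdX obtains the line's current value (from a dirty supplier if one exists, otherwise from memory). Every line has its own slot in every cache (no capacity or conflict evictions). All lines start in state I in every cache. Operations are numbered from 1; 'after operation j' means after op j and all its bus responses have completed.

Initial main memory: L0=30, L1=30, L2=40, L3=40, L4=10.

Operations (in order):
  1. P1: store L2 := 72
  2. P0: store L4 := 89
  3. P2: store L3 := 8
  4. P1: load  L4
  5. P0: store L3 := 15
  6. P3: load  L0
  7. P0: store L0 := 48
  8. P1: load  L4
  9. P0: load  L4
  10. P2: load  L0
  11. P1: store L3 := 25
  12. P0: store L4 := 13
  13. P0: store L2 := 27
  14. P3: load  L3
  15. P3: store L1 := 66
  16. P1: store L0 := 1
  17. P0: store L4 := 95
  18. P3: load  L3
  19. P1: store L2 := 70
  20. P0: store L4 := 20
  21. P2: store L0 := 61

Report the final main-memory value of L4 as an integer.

memory[L4] = 89

step 1: P1: store L2 := 72  ⟶  IMII  (L2)  txn=BusRdX  M[L2]=40
step 2: P0: store L4 := 89  ⟶  MIII  (L4)  txn=BusRdX  M[L4]=10
step 3: P2: store L3 := 8  ⟶  IIMI  (L3)  txn=BusRdX  M[L3]=40
step 4: P1: load  L4  ⟶  SSII  (L4)  txn=BusRd+Flush  M[L4]=89
step 5: P0: store L3 := 15  ⟶  MIII  (L3)  txn=BusRdX+Flush  M[L3]=8
step 6: P3: load  L0  ⟶  IIIS  (L0)  txn=BusRd  M[L0]=30
step 7: P0: store L0 := 48  ⟶  MIII  (L0)  txn=BusRdX  M[L0]=30
step 8: P1: load  L4  ⟶  SSII  (L4)  txn=∅  M[L4]=89
step 9: P0: load  L4  ⟶  SSII  (L4)  txn=∅  M[L4]=89
step 10: P2: load  L0  ⟶  SISI  (L0)  txn=BusRd+Flush  M[L0]=48
step 11: P1: store L3 := 25  ⟶  IMII  (L3)  txn=BusRdX+Flush  M[L3]=15
step 12: P0: store L4 := 13  ⟶  MIII  (L4)  txn=BusRdX  M[L4]=89
step 13: P0: store L2 := 27  ⟶  MIII  (L2)  txn=BusRdX+Flush  M[L2]=72
step 14: P3: load  L3  ⟶  ISIS  (L3)  txn=BusRd+Flush  M[L3]=25
step 15: P3: store L1 := 66  ⟶  IIIM  (L1)  txn=BusRdX  M[L1]=30
step 16: P1: store L0 := 1  ⟶  IMII  (L0)  txn=BusRdX  M[L0]=48
step 17: P0: store L4 := 95  ⟶  MIII  (L4)  txn=∅  M[L4]=89
step 18: P3: load  L3  ⟶  ISIS  (L3)  txn=∅  M[L3]=25
step 19: P1: store L2 := 70  ⟶  IMII  (L2)  txn=BusRdX+Flush  M[L2]=27
step 20: P0: store L4 := 20  ⟶  MIII  (L4)  txn=∅  M[L4]=89
step 21: P2: store L0 := 61  ⟶  IIMI  (L0)  txn=BusRdX+Flush  M[L0]=1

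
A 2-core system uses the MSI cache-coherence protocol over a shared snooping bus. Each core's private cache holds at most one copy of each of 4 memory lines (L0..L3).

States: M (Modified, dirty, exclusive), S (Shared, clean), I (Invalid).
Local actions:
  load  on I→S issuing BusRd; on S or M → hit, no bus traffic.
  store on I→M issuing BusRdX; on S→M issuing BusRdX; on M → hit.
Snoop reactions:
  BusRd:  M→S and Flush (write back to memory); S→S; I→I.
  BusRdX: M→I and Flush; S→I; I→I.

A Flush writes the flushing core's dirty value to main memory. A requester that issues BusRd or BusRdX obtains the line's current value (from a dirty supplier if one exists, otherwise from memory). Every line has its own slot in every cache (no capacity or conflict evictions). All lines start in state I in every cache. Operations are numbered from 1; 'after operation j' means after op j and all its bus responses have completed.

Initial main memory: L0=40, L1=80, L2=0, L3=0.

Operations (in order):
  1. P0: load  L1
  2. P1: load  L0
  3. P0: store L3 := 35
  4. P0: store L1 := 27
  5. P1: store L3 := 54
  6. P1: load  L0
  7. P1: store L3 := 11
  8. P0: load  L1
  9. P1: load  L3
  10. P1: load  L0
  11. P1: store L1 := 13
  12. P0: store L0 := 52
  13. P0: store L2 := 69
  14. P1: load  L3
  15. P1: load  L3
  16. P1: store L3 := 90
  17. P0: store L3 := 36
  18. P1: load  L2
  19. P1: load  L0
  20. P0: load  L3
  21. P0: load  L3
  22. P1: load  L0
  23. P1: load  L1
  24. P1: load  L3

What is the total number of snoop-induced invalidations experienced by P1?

1. P0: load  L1  bus=[BusRd]  L1: P0=S P1=I  mem[L1]=80
2. P1: load  L0  bus=[BusRd]  L0: P0=I P1=S  mem[L0]=40
3. P0: store L3 := 35  bus=[BusRdX]  L3: P0=M P1=I  mem[L3]=0
4. P0: store L1 := 27  bus=[BusRdX]  L1: P0=M P1=I  mem[L1]=80
5. P1: store L3 := 54  bus=[BusRdX,Flush]  L3: P0=I P1=M  mem[L3]=35
6. P1: load  L0  bus=[-]  L0: P0=I P1=S  mem[L0]=40
7. P1: store L3 := 11  bus=[-]  L3: P0=I P1=M  mem[L3]=35
8. P0: load  L1  bus=[-]  L1: P0=M P1=I  mem[L1]=80
9. P1: load  L3  bus=[-]  L3: P0=I P1=M  mem[L3]=35
10. P1: load  L0  bus=[-]  L0: P0=I P1=S  mem[L0]=40
11. P1: store L1 := 13  bus=[BusRdX,Flush]  L1: P0=I P1=M  mem[L1]=27
12. P0: store L0 := 52  bus=[BusRdX]  L0: P0=M P1=I  mem[L0]=40
13. P0: store L2 := 69  bus=[BusRdX]  L2: P0=M P1=I  mem[L2]=0
14. P1: load  L3  bus=[-]  L3: P0=I P1=M  mem[L3]=35
15. P1: load  L3  bus=[-]  L3: P0=I P1=M  mem[L3]=35
16. P1: store L3 := 90  bus=[-]  L3: P0=I P1=M  mem[L3]=35
17. P0: store L3 := 36  bus=[BusRdX,Flush]  L3: P0=M P1=I  mem[L3]=90
18. P1: load  L2  bus=[BusRd,Flush]  L2: P0=S P1=S  mem[L2]=69
19. P1: load  L0  bus=[BusRd,Flush]  L0: P0=S P1=S  mem[L0]=52
20. P0: load  L3  bus=[-]  L3: P0=M P1=I  mem[L3]=90
21. P0: load  L3  bus=[-]  L3: P0=M P1=I  mem[L3]=90
22. P1: load  L0  bus=[-]  L0: P0=S P1=S  mem[L0]=52
23. P1: load  L1  bus=[-]  L1: P0=I P1=M  mem[L1]=27
24. P1: load  L3  bus=[BusRd,Flush]  L3: P0=S P1=S  mem[L3]=36

invalidations = 2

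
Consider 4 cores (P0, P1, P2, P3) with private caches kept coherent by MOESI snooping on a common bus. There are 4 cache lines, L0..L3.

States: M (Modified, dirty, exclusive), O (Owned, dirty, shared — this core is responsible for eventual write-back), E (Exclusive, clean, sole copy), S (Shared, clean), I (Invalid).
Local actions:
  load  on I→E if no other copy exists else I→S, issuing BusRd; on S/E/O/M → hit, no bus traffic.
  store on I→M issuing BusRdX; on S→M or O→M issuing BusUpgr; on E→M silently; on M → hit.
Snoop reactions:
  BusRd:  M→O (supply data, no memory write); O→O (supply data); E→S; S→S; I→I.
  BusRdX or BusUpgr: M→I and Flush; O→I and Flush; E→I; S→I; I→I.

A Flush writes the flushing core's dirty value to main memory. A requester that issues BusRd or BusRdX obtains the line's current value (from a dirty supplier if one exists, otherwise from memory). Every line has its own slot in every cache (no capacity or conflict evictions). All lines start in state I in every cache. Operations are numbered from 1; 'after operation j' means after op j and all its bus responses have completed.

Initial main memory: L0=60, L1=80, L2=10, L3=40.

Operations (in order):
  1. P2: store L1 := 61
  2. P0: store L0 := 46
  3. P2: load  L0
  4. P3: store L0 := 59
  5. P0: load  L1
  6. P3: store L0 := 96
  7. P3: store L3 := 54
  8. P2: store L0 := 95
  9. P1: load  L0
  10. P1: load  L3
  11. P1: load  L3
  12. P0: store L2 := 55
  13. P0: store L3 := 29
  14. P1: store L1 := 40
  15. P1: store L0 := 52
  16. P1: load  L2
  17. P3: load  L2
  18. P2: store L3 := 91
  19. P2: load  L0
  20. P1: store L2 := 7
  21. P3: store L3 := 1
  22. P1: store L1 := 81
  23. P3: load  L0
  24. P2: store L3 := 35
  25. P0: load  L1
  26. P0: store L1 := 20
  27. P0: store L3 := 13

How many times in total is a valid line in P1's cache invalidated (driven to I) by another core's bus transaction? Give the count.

invalidations = 2

[1] P2: store L1 := 61 | P0:I, P1:I, P2:M(61), P3:I | bus: BusRdX
[2] P0: store L0 := 46 | P0:M(46), P1:I, P2:I, P3:I | bus: BusRdX
[3] P2: load  L0 | P0:O(46), P1:I, P2:S(46), P3:I | bus: BusRd
[4] P3: store L0 := 59 | P0:I, P1:I, P2:I, P3:M(59) | bus: BusRdX,Flush
[5] P0: load  L1 | P0:S(61), P1:I, P2:O(61), P3:I | bus: BusRd
[6] P3: store L0 := 96 | P0:I, P1:I, P2:I, P3:M(96) | bus: none
[7] P3: store L3 := 54 | P0:I, P1:I, P2:I, P3:M(54) | bus: BusRdX
[8] P2: store L0 := 95 | P0:I, P1:I, P2:M(95), P3:I | bus: BusRdX,Flush
[9] P1: load  L0 | P0:I, P1:S(95), P2:O(95), P3:I | bus: BusRd
[10] P1: load  L3 | P0:I, P1:S(54), P2:I, P3:O(54) | bus: BusRd
[11] P1: load  L3 | P0:I, P1:S(54), P2:I, P3:O(54) | bus: none
[12] P0: store L2 := 55 | P0:M(55), P1:I, P2:I, P3:I | bus: BusRdX
[13] P0: store L3 := 29 | P0:M(29), P1:I, P2:I, P3:I | bus: BusRdX,Flush
[14] P1: store L1 := 40 | P0:I, P1:M(40), P2:I, P3:I | bus: BusRdX,Flush
[15] P1: store L0 := 52 | P0:I, P1:M(52), P2:I, P3:I | bus: BusUpgr,Flush
[16] P1: load  L2 | P0:O(55), P1:S(55), P2:I, P3:I | bus: BusRd
[17] P3: load  L2 | P0:O(55), P1:S(55), P2:I, P3:S(55) | bus: BusRd
[18] P2: store L3 := 91 | P0:I, P1:I, P2:M(91), P3:I | bus: BusRdX,Flush
[19] P2: load  L0 | P0:I, P1:O(52), P2:S(52), P3:I | bus: BusRd
[20] P1: store L2 := 7 | P0:I, P1:M(7), P2:I, P3:I | bus: BusUpgr,Flush
[21] P3: store L3 := 1 | P0:I, P1:I, P2:I, P3:M(1) | bus: BusRdX,Flush
[22] P1: store L1 := 81 | P0:I, P1:M(81), P2:I, P3:I | bus: none
[23] P3: load  L0 | P0:I, P1:O(52), P2:S(52), P3:S(52) | bus: BusRd
[24] P2: store L3 := 35 | P0:I, P1:I, P2:M(35), P3:I | bus: BusRdX,Flush
[25] P0: load  L1 | P0:S(81), P1:O(81), P2:I, P3:I | bus: BusRd
[26] P0: store L1 := 20 | P0:M(20), P1:I, P2:I, P3:I | bus: BusUpgr,Flush
[27] P0: store L3 := 13 | P0:M(13), P1:I, P2:I, P3:I | bus: BusRdX,Flush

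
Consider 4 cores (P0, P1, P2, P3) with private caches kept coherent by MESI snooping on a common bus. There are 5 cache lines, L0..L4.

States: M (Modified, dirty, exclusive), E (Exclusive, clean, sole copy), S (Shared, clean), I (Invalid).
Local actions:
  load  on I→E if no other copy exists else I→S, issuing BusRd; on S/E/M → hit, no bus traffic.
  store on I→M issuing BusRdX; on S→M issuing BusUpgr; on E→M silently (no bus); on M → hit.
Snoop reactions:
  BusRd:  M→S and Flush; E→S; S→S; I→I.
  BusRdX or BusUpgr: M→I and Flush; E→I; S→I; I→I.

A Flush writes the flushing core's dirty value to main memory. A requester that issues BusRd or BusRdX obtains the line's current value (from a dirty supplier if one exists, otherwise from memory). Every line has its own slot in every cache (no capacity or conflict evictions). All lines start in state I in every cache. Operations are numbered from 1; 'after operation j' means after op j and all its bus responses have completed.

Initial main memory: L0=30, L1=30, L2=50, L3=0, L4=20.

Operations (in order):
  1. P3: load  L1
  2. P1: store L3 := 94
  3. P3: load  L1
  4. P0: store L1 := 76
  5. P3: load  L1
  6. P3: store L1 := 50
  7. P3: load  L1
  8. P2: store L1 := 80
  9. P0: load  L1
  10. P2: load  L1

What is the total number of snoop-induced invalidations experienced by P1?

  op1 P3: load  L1 → I/I/I/E on L1; bus BusRd; mem=30
  op2 P1: store L3 := 94 → I/M/I/I on L3; bus BusRdX; mem=0
  op3 P3: load  L1 → I/I/I/E on L1; bus (none); mem=30
  op4 P0: store L1 := 76 → M/I/I/I on L1; bus BusRdX; mem=30
  op5 P3: load  L1 → S/I/I/S on L1; bus BusRd Flush; mem=76
  op6 P3: store L1 := 50 → I/I/I/M on L1; bus BusUpgr; mem=76
  op7 P3: load  L1 → I/I/I/M on L1; bus (none); mem=76
  op8 P2: store L1 := 80 → I/I/M/I on L1; bus BusRdX Flush; mem=50
  op9 P0: load  L1 → S/I/S/I on L1; bus BusRd Flush; mem=80
  op10 P2: load  L1 → S/I/S/I on L1; bus (none); mem=80

invalidations = 0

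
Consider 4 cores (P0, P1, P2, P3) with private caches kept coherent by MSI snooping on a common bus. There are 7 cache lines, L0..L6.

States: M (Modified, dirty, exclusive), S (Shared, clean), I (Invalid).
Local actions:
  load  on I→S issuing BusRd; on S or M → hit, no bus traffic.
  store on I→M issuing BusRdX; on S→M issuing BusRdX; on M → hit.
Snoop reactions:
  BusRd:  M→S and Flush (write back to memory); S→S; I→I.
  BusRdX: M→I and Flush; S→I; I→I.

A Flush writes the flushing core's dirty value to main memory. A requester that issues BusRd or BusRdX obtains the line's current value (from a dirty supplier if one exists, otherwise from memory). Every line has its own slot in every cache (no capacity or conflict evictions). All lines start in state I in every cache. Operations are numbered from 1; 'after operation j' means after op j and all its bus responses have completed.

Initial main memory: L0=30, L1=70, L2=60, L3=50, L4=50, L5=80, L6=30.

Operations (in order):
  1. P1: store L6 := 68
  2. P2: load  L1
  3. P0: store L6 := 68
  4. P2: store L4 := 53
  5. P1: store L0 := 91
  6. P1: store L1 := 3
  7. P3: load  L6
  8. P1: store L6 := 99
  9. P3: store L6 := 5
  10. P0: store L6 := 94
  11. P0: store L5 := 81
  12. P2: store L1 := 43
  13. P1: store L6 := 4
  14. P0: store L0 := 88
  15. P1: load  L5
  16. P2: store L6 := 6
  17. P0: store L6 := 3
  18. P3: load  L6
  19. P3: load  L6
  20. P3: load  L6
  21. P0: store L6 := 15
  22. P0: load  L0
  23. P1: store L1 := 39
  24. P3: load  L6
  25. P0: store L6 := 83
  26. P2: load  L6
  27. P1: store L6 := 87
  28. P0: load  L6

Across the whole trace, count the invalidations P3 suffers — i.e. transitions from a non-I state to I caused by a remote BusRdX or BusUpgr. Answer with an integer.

1. P1: store L6 := 68  bus=[BusRdX]  L6: P0=I P1=M P2=I P3=I  mem[L6]=30
2. P2: load  L1  bus=[BusRd]  L1: P0=I P1=I P2=S P3=I  mem[L1]=70
3. P0: store L6 := 68  bus=[BusRdX,Flush]  L6: P0=M P1=I P2=I P3=I  mem[L6]=68
4. P2: store L4 := 53  bus=[BusRdX]  L4: P0=I P1=I P2=M P3=I  mem[L4]=50
5. P1: store L0 := 91  bus=[BusRdX]  L0: P0=I P1=M P2=I P3=I  mem[L0]=30
6. P1: store L1 := 3  bus=[BusRdX]  L1: P0=I P1=M P2=I P3=I  mem[L1]=70
7. P3: load  L6  bus=[BusRd,Flush]  L6: P0=S P1=I P2=I P3=S  mem[L6]=68
8. P1: store L6 := 99  bus=[BusRdX]  L6: P0=I P1=M P2=I P3=I  mem[L6]=68
9. P3: store L6 := 5  bus=[BusRdX,Flush]  L6: P0=I P1=I P2=I P3=M  mem[L6]=99
10. P0: store L6 := 94  bus=[BusRdX,Flush]  L6: P0=M P1=I P2=I P3=I  mem[L6]=5
11. P0: store L5 := 81  bus=[BusRdX]  L5: P0=M P1=I P2=I P3=I  mem[L5]=80
12. P2: store L1 := 43  bus=[BusRdX,Flush]  L1: P0=I P1=I P2=M P3=I  mem[L1]=3
13. P1: store L6 := 4  bus=[BusRdX,Flush]  L6: P0=I P1=M P2=I P3=I  mem[L6]=94
14. P0: store L0 := 88  bus=[BusRdX,Flush]  L0: P0=M P1=I P2=I P3=I  mem[L0]=91
15. P1: load  L5  bus=[BusRd,Flush]  L5: P0=S P1=S P2=I P3=I  mem[L5]=81
16. P2: store L6 := 6  bus=[BusRdX,Flush]  L6: P0=I P1=I P2=M P3=I  mem[L6]=4
17. P0: store L6 := 3  bus=[BusRdX,Flush]  L6: P0=M P1=I P2=I P3=I  mem[L6]=6
18. P3: load  L6  bus=[BusRd,Flush]  L6: P0=S P1=I P2=I P3=S  mem[L6]=3
19. P3: load  L6  bus=[-]  L6: P0=S P1=I P2=I P3=S  mem[L6]=3
20. P3: load  L6  bus=[-]  L6: P0=S P1=I P2=I P3=S  mem[L6]=3
21. P0: store L6 := 15  bus=[BusRdX]  L6: P0=M P1=I P2=I P3=I  mem[L6]=3
22. P0: load  L0  bus=[-]  L0: P0=M P1=I P2=I P3=I  mem[L0]=91
23. P1: store L1 := 39  bus=[BusRdX,Flush]  L1: P0=I P1=M P2=I P3=I  mem[L1]=43
24. P3: load  L6  bus=[BusRd,Flush]  L6: P0=S P1=I P2=I P3=S  mem[L6]=15
25. P0: store L6 := 83  bus=[BusRdX]  L6: P0=M P1=I P2=I P3=I  mem[L6]=15
26. P2: load  L6  bus=[BusRd,Flush]  L6: P0=S P1=I P2=S P3=I  mem[L6]=83
27. P1: store L6 := 87  bus=[BusRdX]  L6: P0=I P1=M P2=I P3=I  mem[L6]=83
28. P0: load  L6  bus=[BusRd,Flush]  L6: P0=S P1=S P2=I P3=I  mem[L6]=87

invalidations = 4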